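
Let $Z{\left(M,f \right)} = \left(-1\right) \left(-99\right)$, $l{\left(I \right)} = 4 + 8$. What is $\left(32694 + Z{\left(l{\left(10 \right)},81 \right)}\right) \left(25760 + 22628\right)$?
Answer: $1586787684$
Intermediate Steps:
$l{\left(I \right)} = 12$
$Z{\left(M,f \right)} = 99$
$\left(32694 + Z{\left(l{\left(10 \right)},81 \right)}\right) \left(25760 + 22628\right) = \left(32694 + 99\right) \left(25760 + 22628\right) = 32793 \cdot 48388 = 1586787684$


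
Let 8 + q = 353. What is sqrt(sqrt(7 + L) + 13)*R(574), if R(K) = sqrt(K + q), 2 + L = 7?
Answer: sqrt(11947 + 1838*sqrt(3)) ≈ 123.01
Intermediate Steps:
L = 5 (L = -2 + 7 = 5)
q = 345 (q = -8 + 353 = 345)
R(K) = sqrt(345 + K) (R(K) = sqrt(K + 345) = sqrt(345 + K))
sqrt(sqrt(7 + L) + 13)*R(574) = sqrt(sqrt(7 + 5) + 13)*sqrt(345 + 574) = sqrt(sqrt(12) + 13)*sqrt(919) = sqrt(2*sqrt(3) + 13)*sqrt(919) = sqrt(13 + 2*sqrt(3))*sqrt(919) = sqrt(919)*sqrt(13 + 2*sqrt(3))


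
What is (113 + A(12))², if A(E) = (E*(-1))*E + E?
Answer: 361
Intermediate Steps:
A(E) = E - E² (A(E) = (-E)*E + E = -E² + E = E - E²)
(113 + A(12))² = (113 + 12*(1 - 1*12))² = (113 + 12*(1 - 12))² = (113 + 12*(-11))² = (113 - 132)² = (-19)² = 361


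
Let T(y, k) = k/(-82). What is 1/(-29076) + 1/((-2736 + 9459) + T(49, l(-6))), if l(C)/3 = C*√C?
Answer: 1039585871/9091223304420 - 41*I*√6/8442118215 ≈ 0.00011435 - 1.1896e-8*I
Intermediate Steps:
l(C) = 3*C^(3/2) (l(C) = 3*(C*√C) = 3*C^(3/2))
T(y, k) = -k/82 (T(y, k) = k*(-1/82) = -k/82)
1/(-29076) + 1/((-2736 + 9459) + T(49, l(-6))) = 1/(-29076) + 1/((-2736 + 9459) - 3*(-6)^(3/2)/82) = -1/29076 + 1/(6723 - 3*(-6*I*√6)/82) = -1/29076 + 1/(6723 - (-9)*I*√6/41) = -1/29076 + 1/(6723 + 9*I*√6/41)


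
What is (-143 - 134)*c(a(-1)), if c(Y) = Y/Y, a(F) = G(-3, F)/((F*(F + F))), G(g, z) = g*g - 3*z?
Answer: -277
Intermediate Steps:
G(g, z) = g**2 - 3*z
a(F) = (9 - 3*F)/(2*F**2) (a(F) = ((-3)**2 - 3*F)/((F*(F + F))) = (9 - 3*F)/((F*(2*F))) = (9 - 3*F)/((2*F**2)) = (9 - 3*F)*(1/(2*F**2)) = (9 - 3*F)/(2*F**2))
c(Y) = 1
(-143 - 134)*c(a(-1)) = (-143 - 134)*1 = -277*1 = -277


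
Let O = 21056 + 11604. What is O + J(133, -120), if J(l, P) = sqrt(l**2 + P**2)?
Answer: 32660 + sqrt(32089) ≈ 32839.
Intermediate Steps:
O = 32660
J(l, P) = sqrt(P**2 + l**2)
O + J(133, -120) = 32660 + sqrt((-120)**2 + 133**2) = 32660 + sqrt(14400 + 17689) = 32660 + sqrt(32089)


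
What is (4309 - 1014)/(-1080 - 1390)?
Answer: -659/494 ≈ -1.3340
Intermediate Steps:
(4309 - 1014)/(-1080 - 1390) = 3295/(-2470) = 3295*(-1/2470) = -659/494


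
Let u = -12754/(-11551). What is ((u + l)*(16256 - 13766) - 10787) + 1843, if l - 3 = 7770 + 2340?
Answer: 290798450186/11551 ≈ 2.5175e+7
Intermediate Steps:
l = 10113 (l = 3 + (7770 + 2340) = 3 + 10110 = 10113)
u = 12754/11551 (u = -12754*(-1/11551) = 12754/11551 ≈ 1.1041)
((u + l)*(16256 - 13766) - 10787) + 1843 = ((12754/11551 + 10113)*(16256 - 13766) - 10787) + 1843 = ((116828017/11551)*2490 - 10787) + 1843 = (290901762330/11551 - 10787) + 1843 = 290777161693/11551 + 1843 = 290798450186/11551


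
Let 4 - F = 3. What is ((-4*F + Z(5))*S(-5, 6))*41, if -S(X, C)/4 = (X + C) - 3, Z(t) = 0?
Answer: -1312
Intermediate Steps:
F = 1 (F = 4 - 1*3 = 4 - 3 = 1)
S(X, C) = 12 - 4*C - 4*X (S(X, C) = -4*((X + C) - 3) = -4*((C + X) - 3) = -4*(-3 + C + X) = 12 - 4*C - 4*X)
((-4*F + Z(5))*S(-5, 6))*41 = ((-4*1 + 0)*(12 - 4*6 - 4*(-5)))*41 = ((-4 + 0)*(12 - 24 + 20))*41 = -4*8*41 = -32*41 = -1312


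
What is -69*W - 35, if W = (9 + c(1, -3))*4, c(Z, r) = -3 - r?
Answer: -2519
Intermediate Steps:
W = 36 (W = (9 + (-3 - 1*(-3)))*4 = (9 + (-3 + 3))*4 = (9 + 0)*4 = 9*4 = 36)
-69*W - 35 = -69*36 - 35 = -2484 - 35 = -2519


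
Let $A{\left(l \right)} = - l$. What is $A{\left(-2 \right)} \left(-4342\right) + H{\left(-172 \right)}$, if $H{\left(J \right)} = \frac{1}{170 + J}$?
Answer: $- \frac{17369}{2} \approx -8684.5$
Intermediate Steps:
$A{\left(-2 \right)} \left(-4342\right) + H{\left(-172 \right)} = \left(-1\right) \left(-2\right) \left(-4342\right) + \frac{1}{170 - 172} = 2 \left(-4342\right) + \frac{1}{-2} = -8684 - \frac{1}{2} = - \frac{17369}{2}$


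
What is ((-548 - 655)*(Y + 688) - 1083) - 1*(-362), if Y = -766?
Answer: 93113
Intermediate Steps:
((-548 - 655)*(Y + 688) - 1083) - 1*(-362) = ((-548 - 655)*(-766 + 688) - 1083) - 1*(-362) = (-1203*(-78) - 1083) + 362 = (93834 - 1083) + 362 = 92751 + 362 = 93113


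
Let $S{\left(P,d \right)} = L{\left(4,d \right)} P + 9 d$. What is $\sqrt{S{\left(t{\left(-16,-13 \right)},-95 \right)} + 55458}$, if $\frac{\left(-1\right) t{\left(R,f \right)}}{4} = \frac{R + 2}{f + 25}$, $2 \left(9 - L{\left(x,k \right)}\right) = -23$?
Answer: $\frac{16 \sqrt{1923}}{3} \approx 233.88$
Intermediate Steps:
$L{\left(x,k \right)} = \frac{41}{2}$ ($L{\left(x,k \right)} = 9 - - \frac{23}{2} = 9 + \frac{23}{2} = \frac{41}{2}$)
$t{\left(R,f \right)} = - \frac{4 \left(2 + R\right)}{25 + f}$ ($t{\left(R,f \right)} = - 4 \frac{R + 2}{f + 25} = - 4 \frac{2 + R}{25 + f} = - \frac{4 \left(2 + R\right)}{25 + f}$)
$S{\left(P,d \right)} = 9 d + \frac{41 P}{2}$ ($S{\left(P,d \right)} = \frac{41 P}{2} + 9 d = 9 d + \frac{41 P}{2}$)
$\sqrt{S{\left(t{\left(-16,-13 \right)},-95 \right)} + 55458} = \sqrt{\left(9 \left(-95\right) + \frac{41 \frac{4 \left(-2 - -16\right)}{25 - 13}}{2}\right) + 55458} = \sqrt{\left(-855 + \frac{41 \frac{4 \left(-2 + 16\right)}{12}}{2}\right) + 55458} = \sqrt{\left(-855 + \frac{41 \cdot 4 \cdot \frac{1}{12} \cdot 14}{2}\right) + 55458} = \sqrt{\left(-855 + \frac{41}{2} \cdot \frac{14}{3}\right) + 55458} = \sqrt{\left(-855 + \frac{287}{3}\right) + 55458} = \sqrt{- \frac{2278}{3} + 55458} = \sqrt{\frac{164096}{3}} = \frac{16 \sqrt{1923}}{3}$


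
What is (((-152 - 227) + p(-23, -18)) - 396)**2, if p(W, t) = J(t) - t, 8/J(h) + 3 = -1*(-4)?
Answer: 561001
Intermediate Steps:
J(h) = 8 (J(h) = 8/(-3 - 1*(-4)) = 8/(-3 + 4) = 8/1 = 8*1 = 8)
p(W, t) = 8 - t
(((-152 - 227) + p(-23, -18)) - 396)**2 = (((-152 - 227) + (8 - 1*(-18))) - 396)**2 = ((-379 + (8 + 18)) - 396)**2 = ((-379 + 26) - 396)**2 = (-353 - 396)**2 = (-749)**2 = 561001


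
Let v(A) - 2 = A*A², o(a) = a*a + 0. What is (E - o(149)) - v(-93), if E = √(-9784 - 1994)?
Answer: 782154 + I*√11778 ≈ 7.8215e+5 + 108.53*I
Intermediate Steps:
E = I*√11778 (E = √(-11778) = I*√11778 ≈ 108.53*I)
o(a) = a² (o(a) = a² + 0 = a²)
v(A) = 2 + A³ (v(A) = 2 + A*A² = 2 + A³)
(E - o(149)) - v(-93) = (I*√11778 - 1*149²) - (2 + (-93)³) = (I*√11778 - 1*22201) - (2 - 804357) = (I*√11778 - 22201) - 1*(-804355) = (-22201 + I*√11778) + 804355 = 782154 + I*√11778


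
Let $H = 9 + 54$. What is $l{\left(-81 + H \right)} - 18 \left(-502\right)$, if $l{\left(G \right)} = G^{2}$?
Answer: $9360$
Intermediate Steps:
$H = 63$
$l{\left(-81 + H \right)} - 18 \left(-502\right) = \left(-81 + 63\right)^{2} - 18 \left(-502\right) = \left(-18\right)^{2} - -9036 = 324 + 9036 = 9360$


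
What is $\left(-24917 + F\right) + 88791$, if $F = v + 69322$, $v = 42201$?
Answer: $175397$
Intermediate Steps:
$F = 111523$ ($F = 42201 + 69322 = 111523$)
$\left(-24917 + F\right) + 88791 = \left(-24917 + 111523\right) + 88791 = 86606 + 88791 = 175397$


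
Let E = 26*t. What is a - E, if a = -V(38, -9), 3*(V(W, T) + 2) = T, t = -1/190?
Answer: 488/95 ≈ 5.1368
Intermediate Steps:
t = -1/190 (t = -1*1/190 = -1/190 ≈ -0.0052632)
V(W, T) = -2 + T/3
E = -13/95 (E = 26*(-1/190) = -13/95 ≈ -0.13684)
a = 5 (a = -(-2 + (1/3)*(-9)) = -(-2 - 3) = -1*(-5) = 5)
a - E = 5 - 1*(-13/95) = 5 + 13/95 = 488/95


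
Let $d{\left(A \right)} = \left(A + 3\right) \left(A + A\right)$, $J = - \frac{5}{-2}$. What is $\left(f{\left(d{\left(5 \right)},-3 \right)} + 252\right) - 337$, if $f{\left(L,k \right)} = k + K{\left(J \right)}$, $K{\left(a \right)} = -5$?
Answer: $-93$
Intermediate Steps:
$J = \frac{5}{2}$ ($J = \left(-5\right) \left(- \frac{1}{2}\right) = \frac{5}{2} \approx 2.5$)
$d{\left(A \right)} = 2 A \left(3 + A\right)$ ($d{\left(A \right)} = \left(3 + A\right) 2 A = 2 A \left(3 + A\right)$)
$f{\left(L,k \right)} = -5 + k$ ($f{\left(L,k \right)} = k - 5 = -5 + k$)
$\left(f{\left(d{\left(5 \right)},-3 \right)} + 252\right) - 337 = \left(\left(-5 - 3\right) + 252\right) - 337 = \left(-8 + 252\right) - 337 = 244 - 337 = -93$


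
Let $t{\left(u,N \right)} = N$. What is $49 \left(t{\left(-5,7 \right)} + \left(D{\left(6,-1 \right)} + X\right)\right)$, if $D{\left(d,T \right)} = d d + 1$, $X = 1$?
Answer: $2205$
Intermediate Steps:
$D{\left(d,T \right)} = 1 + d^{2}$ ($D{\left(d,T \right)} = d^{2} + 1 = 1 + d^{2}$)
$49 \left(t{\left(-5,7 \right)} + \left(D{\left(6,-1 \right)} + X\right)\right) = 49 \left(7 + \left(\left(1 + 6^{2}\right) + 1\right)\right) = 49 \left(7 + \left(\left(1 + 36\right) + 1\right)\right) = 49 \left(7 + \left(37 + 1\right)\right) = 49 \left(7 + 38\right) = 49 \cdot 45 = 2205$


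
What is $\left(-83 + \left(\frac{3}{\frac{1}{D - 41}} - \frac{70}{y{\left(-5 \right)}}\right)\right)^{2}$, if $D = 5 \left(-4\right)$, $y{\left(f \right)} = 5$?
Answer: $78400$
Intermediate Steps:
$D = -20$
$\left(-83 + \left(\frac{3}{\frac{1}{D - 41}} - \frac{70}{y{\left(-5 \right)}}\right)\right)^{2} = \left(-83 + \left(\frac{3}{\frac{1}{-20 - 41}} - \frac{70}{5}\right)\right)^{2} = \left(-83 + \left(\frac{3}{\frac{1}{-61}} - 14\right)\right)^{2} = \left(-83 + \left(\frac{3}{- \frac{1}{61}} - 14\right)\right)^{2} = \left(-83 + \left(3 \left(-61\right) - 14\right)\right)^{2} = \left(-83 - 197\right)^{2} = \left(-280\right)^{2} = 78400$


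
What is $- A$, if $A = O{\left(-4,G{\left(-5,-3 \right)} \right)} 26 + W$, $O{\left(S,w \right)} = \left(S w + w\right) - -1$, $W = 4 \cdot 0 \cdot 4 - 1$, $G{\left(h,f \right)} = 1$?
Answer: $53$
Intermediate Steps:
$W = -1$ ($W = 0 \cdot 4 - 1 = 0 - 1 = -1$)
$O{\left(S,w \right)} = 1 + w + S w$ ($O{\left(S,w \right)} = \left(w + S w\right) + 1 = 1 + w + S w$)
$A = -53$ ($A = \left(1 + 1 - 4\right) 26 - 1 = \left(-2\right) 26 - 1 = -52 - 1 = -53$)
$- A = \left(-1\right) \left(-53\right) = 53$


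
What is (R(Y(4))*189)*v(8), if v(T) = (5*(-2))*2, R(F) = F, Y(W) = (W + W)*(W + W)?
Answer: -241920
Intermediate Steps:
Y(W) = 4*W² (Y(W) = (2*W)*(2*W) = 4*W²)
v(T) = -20 (v(T) = -10*2 = -20)
(R(Y(4))*189)*v(8) = ((4*4²)*189)*(-20) = ((4*16)*189)*(-20) = (64*189)*(-20) = 12096*(-20) = -241920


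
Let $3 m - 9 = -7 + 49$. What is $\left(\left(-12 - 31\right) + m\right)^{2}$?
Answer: $676$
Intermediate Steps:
$m = 17$ ($m = 3 + \frac{-7 + 49}{3} = 3 + \frac{1}{3} \cdot 42 = 3 + 14 = 17$)
$\left(\left(-12 - 31\right) + m\right)^{2} = \left(\left(-12 - 31\right) + 17\right)^{2} = \left(-43 + 17\right)^{2} = \left(-26\right)^{2} = 676$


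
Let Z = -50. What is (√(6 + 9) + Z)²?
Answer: (50 - √15)² ≈ 2127.7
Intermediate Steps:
(√(6 + 9) + Z)² = (√(6 + 9) - 50)² = (√15 - 50)² = (-50 + √15)²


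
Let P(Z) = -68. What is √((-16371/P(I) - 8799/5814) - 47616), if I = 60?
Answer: I*√177939732615/1938 ≈ 217.66*I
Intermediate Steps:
√((-16371/P(I) - 8799/5814) - 47616) = √((-16371/(-68) - 8799/5814) - 47616) = √((-16371*(-1/68) - 8799*1/5814) - 47616) = √((963/4 - 2933/1938) - 47616) = √(927281/3876 - 47616) = √(-183632335/3876) = I*√177939732615/1938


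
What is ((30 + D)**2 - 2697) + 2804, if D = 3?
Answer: 1196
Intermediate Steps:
((30 + D)**2 - 2697) + 2804 = ((30 + 3)**2 - 2697) + 2804 = (33**2 - 2697) + 2804 = (1089 - 2697) + 2804 = -1608 + 2804 = 1196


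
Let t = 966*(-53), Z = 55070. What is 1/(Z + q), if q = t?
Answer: 1/3872 ≈ 0.00025826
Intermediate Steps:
t = -51198
q = -51198
1/(Z + q) = 1/(55070 - 51198) = 1/3872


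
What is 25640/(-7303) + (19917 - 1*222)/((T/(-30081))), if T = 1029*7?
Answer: -1442270891435/17534503 ≈ -82253.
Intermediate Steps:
T = 7203
25640/(-7303) + (19917 - 1*222)/((T/(-30081))) = 25640/(-7303) + (19917 - 1*222)/((7203/(-30081))) = 25640*(-1/7303) + (19917 - 222)/((7203*(-1/30081))) = -25640/7303 + 19695/(-2401/10027) = -25640/7303 + 19695*(-10027/2401) = -25640/7303 - 197481765/2401 = -1442270891435/17534503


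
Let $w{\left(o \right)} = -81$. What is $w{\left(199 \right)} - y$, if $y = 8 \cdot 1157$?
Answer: $-9337$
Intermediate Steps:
$y = 9256$
$w{\left(199 \right)} - y = -81 - 9256 = -9337$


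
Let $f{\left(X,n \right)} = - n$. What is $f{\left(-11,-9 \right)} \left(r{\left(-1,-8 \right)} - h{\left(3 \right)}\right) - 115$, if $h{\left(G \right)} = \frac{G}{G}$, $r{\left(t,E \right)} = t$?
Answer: $-133$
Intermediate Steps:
$h{\left(G \right)} = 1$
$f{\left(-11,-9 \right)} \left(r{\left(-1,-8 \right)} - h{\left(3 \right)}\right) - 115 = \left(-1\right) \left(-9\right) \left(-1 - 1\right) - 115 = 9 \left(-1 - 1\right) - 115 = 9 \left(-2\right) - 115 = -18 - 115 = -133$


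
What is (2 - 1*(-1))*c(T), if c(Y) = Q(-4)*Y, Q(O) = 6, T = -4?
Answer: -72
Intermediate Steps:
c(Y) = 6*Y
(2 - 1*(-1))*c(T) = (2 - 1*(-1))*(6*(-4)) = (2 + 1)*(-24) = 3*(-24) = -72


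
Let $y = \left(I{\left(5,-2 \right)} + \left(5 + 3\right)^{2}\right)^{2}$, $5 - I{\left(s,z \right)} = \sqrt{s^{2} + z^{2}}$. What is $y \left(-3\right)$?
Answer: $-14370 + 414 \sqrt{29} \approx -12141.0$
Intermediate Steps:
$I{\left(s,z \right)} = 5 - \sqrt{s^{2} + z^{2}}$
$y = \left(69 - \sqrt{29}\right)^{2}$ ($y = \left(\left(5 - \sqrt{5^{2} + \left(-2\right)^{2}}\right) + \left(5 + 3\right)^{2}\right)^{2} = \left(\left(5 - \sqrt{25 + 4}\right) + 8^{2}\right)^{2} = \left(\left(5 - \sqrt{29}\right) + 64\right)^{2} = \left(69 - \sqrt{29}\right)^{2} \approx 4046.8$)
$y \left(-3\right) = \left(69 - \sqrt{29}\right)^{2} \left(-3\right) = - 3 \left(69 - \sqrt{29}\right)^{2}$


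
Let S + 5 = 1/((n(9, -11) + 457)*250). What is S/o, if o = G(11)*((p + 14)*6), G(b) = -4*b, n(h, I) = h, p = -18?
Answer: -582499/123024000 ≈ -0.0047348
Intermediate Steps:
S = -582499/116500 (S = -5 + 1/((9 + 457)*250) = -5 + 1/(466*250) = -5 + 1/116500 = -582499/116500 ≈ -5.0000)
o = 1056 (o = (-4*11)*((-18 + 14)*6) = -(-176)*6 = -44*(-24) = 1056)
S/o = -582499/116500/1056 = -582499/116500*1/1056 = -582499/123024000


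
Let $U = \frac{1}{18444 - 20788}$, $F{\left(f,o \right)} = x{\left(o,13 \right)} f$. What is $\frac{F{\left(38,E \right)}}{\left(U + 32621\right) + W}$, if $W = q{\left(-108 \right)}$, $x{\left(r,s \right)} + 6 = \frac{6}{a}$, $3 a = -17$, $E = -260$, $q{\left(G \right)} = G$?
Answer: $- \frac{10688640}{1295578007} \approx -0.0082501$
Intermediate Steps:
$a = - \frac{17}{3}$ ($a = \frac{1}{3} \left(-17\right) = - \frac{17}{3} \approx -5.6667$)
$x{\left(r,s \right)} = - \frac{120}{17}$ ($x{\left(r,s \right)} = -6 + \frac{6}{- \frac{17}{3}} = -6 + 6 \left(- \frac{3}{17}\right) = -6 - \frac{18}{17} = - \frac{120}{17}$)
$F{\left(f,o \right)} = - \frac{120 f}{17}$
$W = -108$
$U = - \frac{1}{2344}$ ($U = \frac{1}{-2344} = - \frac{1}{2344} \approx -0.00042662$)
$\frac{F{\left(38,E \right)}}{\left(U + 32621\right) + W} = \frac{\left(- \frac{120}{17}\right) 38}{\left(- \frac{1}{2344} + 32621\right) - 108} = - \frac{4560}{17 \left(\frac{76463623}{2344} - 108\right)} = - \frac{4560}{17 \cdot \frac{76210471}{2344}} = \left(- \frac{4560}{17}\right) \frac{2344}{76210471} = - \frac{10688640}{1295578007}$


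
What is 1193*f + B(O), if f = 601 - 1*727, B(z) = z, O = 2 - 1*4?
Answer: -150320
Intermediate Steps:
O = -2 (O = 2 - 4 = -2)
f = -126 (f = 601 - 727 = -126)
1193*f + B(O) = 1193*(-126) - 2 = -150318 - 2 = -150320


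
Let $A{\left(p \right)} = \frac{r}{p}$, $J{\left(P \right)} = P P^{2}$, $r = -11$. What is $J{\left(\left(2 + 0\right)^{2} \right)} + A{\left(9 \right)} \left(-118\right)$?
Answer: $\frac{1874}{9} \approx 208.22$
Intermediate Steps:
$J{\left(P \right)} = P^{3}$
$A{\left(p \right)} = - \frac{11}{p}$
$J{\left(\left(2 + 0\right)^{2} \right)} + A{\left(9 \right)} \left(-118\right) = \left(\left(2 + 0\right)^{2}\right)^{3} + - \frac{11}{9} \left(-118\right) = \left(2^{2}\right)^{3} + \left(-11\right) \frac{1}{9} \left(-118\right) = 4^{3} - - \frac{1298}{9} = 64 + \frac{1298}{9} = \frac{1874}{9}$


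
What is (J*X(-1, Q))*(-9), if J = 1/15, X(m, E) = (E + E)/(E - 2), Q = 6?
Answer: -9/5 ≈ -1.8000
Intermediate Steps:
X(m, E) = 2*E/(-2 + E) (X(m, E) = (2*E)/(-2 + E) = 2*E/(-2 + E))
J = 1/15 ≈ 0.066667
(J*X(-1, Q))*(-9) = ((2*6/(-2 + 6))/15)*(-9) = ((2*6/4)/15)*(-9) = ((2*6*(¼))/15)*(-9) = ((1/15)*3)*(-9) = (⅕)*(-9) = -9/5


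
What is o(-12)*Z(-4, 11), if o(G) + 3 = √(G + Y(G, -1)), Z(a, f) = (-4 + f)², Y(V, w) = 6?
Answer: -147 + 49*I*√6 ≈ -147.0 + 120.03*I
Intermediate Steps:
o(G) = -3 + √(6 + G) (o(G) = -3 + √(G + 6) = -3 + √(6 + G))
o(-12)*Z(-4, 11) = (-3 + √(6 - 12))*(-4 + 11)² = (-3 + √(-6))*7² = (-3 + I*√6)*49 = -147 + 49*I*√6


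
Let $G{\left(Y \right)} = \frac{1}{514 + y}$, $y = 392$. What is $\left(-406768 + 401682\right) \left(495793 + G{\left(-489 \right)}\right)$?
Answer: $- \frac{1142286251237}{453} \approx -2.5216 \cdot 10^{9}$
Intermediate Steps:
$G{\left(Y \right)} = \frac{1}{906}$ ($G{\left(Y \right)} = \frac{1}{514 + 392} = \frac{1}{906}$)
$\left(-406768 + 401682\right) \left(495793 + G{\left(-489 \right)}\right) = \left(-406768 + 401682\right) \left(495793 + \frac{1}{906}\right) = \left(-5086\right) \frac{449188459}{906} = - \frac{1142286251237}{453}$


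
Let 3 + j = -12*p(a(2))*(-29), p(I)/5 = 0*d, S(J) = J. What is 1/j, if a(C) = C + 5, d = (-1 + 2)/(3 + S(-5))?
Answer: -⅓ ≈ -0.33333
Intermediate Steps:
d = -½ (d = (-1 + 2)/(3 - 5) = 1/(-2) = 1*(-½) = -½ ≈ -0.50000)
a(C) = 5 + C
p(I) = 0 (p(I) = 5*(0*(-½)) = 5*0 = 0)
j = -3 (j = -3 - 12*0*(-29) = -3 + 0*(-29) = -3 + 0 = -3)
1/j = 1/(-3) = -⅓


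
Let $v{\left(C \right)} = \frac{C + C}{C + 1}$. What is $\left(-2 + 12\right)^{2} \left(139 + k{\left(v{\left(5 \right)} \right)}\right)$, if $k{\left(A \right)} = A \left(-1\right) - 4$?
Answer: $\frac{40000}{3} \approx 13333.0$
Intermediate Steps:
$v{\left(C \right)} = \frac{2 C}{1 + C}$
$k{\left(A \right)} = -4 - A$ ($k{\left(A \right)} = - A - 4 = -4 - A$)
$\left(-2 + 12\right)^{2} \left(139 + k{\left(v{\left(5 \right)} \right)}\right) = \left(-2 + 12\right)^{2} \left(139 - \left(4 + 2 \cdot 5 \frac{1}{1 + 5}\right)\right) = 10^{2} \left(139 - \left(4 + 2 \cdot 5 \cdot \frac{1}{6}\right)\right) = 100 \left(139 - \left(4 + 2 \cdot 5 \cdot \frac{1}{6}\right)\right) = 100 \left(139 - \frac{17}{3}\right) = 100 \cdot \frac{400}{3} = \frac{40000}{3}$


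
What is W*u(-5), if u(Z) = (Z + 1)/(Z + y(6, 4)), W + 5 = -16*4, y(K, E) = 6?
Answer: 276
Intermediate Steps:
W = -69 (W = -5 - 16*4 = -5 - 64 = -69)
u(Z) = (1 + Z)/(6 + Z) (u(Z) = (Z + 1)/(Z + 6) = (1 + Z)/(6 + Z))
W*u(-5) = -69*(1 - 5)/(6 - 5) = -69*(-4)/1 = -69*(-4) = 276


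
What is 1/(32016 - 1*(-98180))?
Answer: 1/130196 ≈ 7.6807e-6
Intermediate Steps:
1/(32016 - 1*(-98180)) = 1/(32016 + 98180) = 1/130196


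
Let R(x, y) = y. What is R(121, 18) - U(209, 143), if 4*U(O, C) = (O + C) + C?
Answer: -423/4 ≈ -105.75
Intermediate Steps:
U(O, C) = C/2 + O/4 (U(O, C) = ((O + C) + C)/4 = ((C + O) + C)/4 = (O + 2*C)/4 = C/2 + O/4)
R(121, 18) - U(209, 143) = 18 - ((1/2)*143 + (1/4)*209) = 18 - (143/2 + 209/4) = 18 - 1*495/4 = 18 - 495/4 = -423/4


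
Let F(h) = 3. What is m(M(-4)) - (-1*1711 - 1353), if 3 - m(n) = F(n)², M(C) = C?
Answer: 3058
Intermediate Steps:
m(n) = -6 (m(n) = 3 - 1*3² = 3 - 1*9 = 3 - 9 = -6)
m(M(-4)) - (-1*1711 - 1353) = -6 - (-1*1711 - 1353) = -6 - (-1711 - 1353) = -6 - 1*(-3064) = -6 + 3064 = 3058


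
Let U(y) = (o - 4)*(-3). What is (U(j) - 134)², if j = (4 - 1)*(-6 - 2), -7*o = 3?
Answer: 714025/49 ≈ 14572.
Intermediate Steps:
o = -3/7 (o = -⅐*3 = -3/7 ≈ -0.42857)
j = -24 (j = 3*(-8) = -24)
U(y) = 93/7 (U(y) = (-3/7 - 4)*(-3) = -31/7*(-3) = 93/7)
(U(j) - 134)² = (93/7 - 134)² = (-845/7)² = 714025/49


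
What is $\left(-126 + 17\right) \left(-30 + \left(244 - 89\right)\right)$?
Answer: $-13625$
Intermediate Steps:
$\left(-126 + 17\right) \left(-30 + \left(244 - 89\right)\right) = - 109 \left(-30 + 155\right) = \left(-109\right) 125 = -13625$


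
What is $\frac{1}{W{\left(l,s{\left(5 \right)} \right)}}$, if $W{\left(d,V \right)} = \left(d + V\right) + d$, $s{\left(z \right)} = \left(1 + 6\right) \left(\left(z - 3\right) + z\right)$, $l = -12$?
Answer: $\frac{1}{25} \approx 0.04$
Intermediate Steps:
$s{\left(z \right)} = -21 + 14 z$ ($s{\left(z \right)} = 7 \left(\left(-3 + z\right) + z\right) = 7 \left(-3 + 2 z\right) = -21 + 14 z$)
$W{\left(d,V \right)} = V + 2 d$ ($W{\left(d,V \right)} = \left(V + d\right) + d = V + 2 d$)
$\frac{1}{W{\left(l,s{\left(5 \right)} \right)}} = \frac{1}{\left(-21 + 14 \cdot 5\right) + 2 \left(-12\right)} = \frac{1}{\left(-21 + 70\right) - 24} = \frac{1}{49 - 24} = \frac{1}{25}$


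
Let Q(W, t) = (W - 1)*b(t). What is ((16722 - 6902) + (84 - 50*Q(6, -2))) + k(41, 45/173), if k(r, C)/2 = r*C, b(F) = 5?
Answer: 1500832/173 ≈ 8675.3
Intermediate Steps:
Q(W, t) = -5 + 5*W (Q(W, t) = (W - 1)*5 = (-1 + W)*5 = -5 + 5*W)
k(r, C) = 2*C*r (k(r, C) = 2*(r*C) = 2*(C*r) = 2*C*r)
((16722 - 6902) + (84 - 50*Q(6, -2))) + k(41, 45/173) = ((16722 - 6902) + (84 - 50*(-5 + 5*6))) + 2*(45/173)*41 = (9820 + (84 - 50*(-5 + 30))) + 2*(45*(1/173))*41 = (9820 + (84 - 50*25)) + 2*(45/173)*41 = (9820 + (84 - 1250)) + 3690/173 = (9820 - 1166) + 3690/173 = 8654 + 3690/173 = 1500832/173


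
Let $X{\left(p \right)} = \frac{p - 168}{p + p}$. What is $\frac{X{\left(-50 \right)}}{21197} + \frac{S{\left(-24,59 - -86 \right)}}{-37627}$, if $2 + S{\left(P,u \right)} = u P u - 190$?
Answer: $\frac{535007902543}{39878975950} \approx 13.416$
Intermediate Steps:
$S{\left(P,u \right)} = -192 + P u^{2}$ ($S{\left(P,u \right)} = -2 + \left(u P u - 190\right) = -2 + \left(P u u - 190\right) = -2 + \left(P u^{2} - 190\right) = -2 + \left(-190 + P u^{2}\right) = -192 + P u^{2}$)
$X{\left(p \right)} = \frac{-168 + p}{2 p}$
$\frac{X{\left(-50 \right)}}{21197} + \frac{S{\left(-24,59 - -86 \right)}}{-37627} = \frac{\frac{1}{2} \frac{1}{-50} \left(-168 - 50\right)}{21197} + \frac{-192 - 24 \left(59 - -86\right)^{2}}{-37627} = \frac{1}{2} \left(- \frac{1}{50}\right) \left(-218\right) \frac{1}{21197} + \left(-192 - 24 \left(59 + 86\right)^{2}\right) \left(- \frac{1}{37627}\right) = \frac{109}{50} \cdot \frac{1}{21197} + \left(-192 - 24 \cdot 145^{2}\right) \left(- \frac{1}{37627}\right) = \frac{109}{1059850} + \left(-192 - 504600\right) \left(- \frac{1}{37627}\right) = \frac{109}{1059850} - - \frac{504792}{37627} = \frac{109}{1059850} + \frac{504792}{37627} = \frac{535007902543}{39878975950}$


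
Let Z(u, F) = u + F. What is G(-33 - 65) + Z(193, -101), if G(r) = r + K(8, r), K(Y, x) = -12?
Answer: -18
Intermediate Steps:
G(r) = -12 + r (G(r) = r - 12 = -12 + r)
Z(u, F) = F + u
G(-33 - 65) + Z(193, -101) = (-12 + (-33 - 65)) + (-101 + 193) = (-12 - 98) + 92 = -110 + 92 = -18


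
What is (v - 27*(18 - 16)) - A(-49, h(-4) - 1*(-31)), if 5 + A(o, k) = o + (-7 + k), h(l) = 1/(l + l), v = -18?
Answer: -335/8 ≈ -41.875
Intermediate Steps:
h(l) = 1/(2*l)
A(o, k) = -12 + k + o (A(o, k) = -5 + (o + (-7 + k)) = -5 + (-7 + k + o) = -12 + k + o)
(v - 27*(18 - 16)) - A(-49, h(-4) - 1*(-31)) = (-18 - 27*(18 - 16)) - (-12 + ((½)/(-4) - 1*(-31)) - 49) = (-18 - 27*2) - (-12 + ((½)*(-¼) + 31) - 49) = (-18 - 54) - (-12 + (-⅛ + 31) - 49) = -72 - (-12 + 247/8 - 49) = -72 - 1*(-241/8) = -72 + 241/8 = -335/8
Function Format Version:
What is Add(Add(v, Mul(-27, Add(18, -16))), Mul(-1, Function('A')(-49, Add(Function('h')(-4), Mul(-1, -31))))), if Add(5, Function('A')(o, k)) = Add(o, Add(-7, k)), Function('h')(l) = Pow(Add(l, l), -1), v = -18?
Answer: Rational(-335, 8) ≈ -41.875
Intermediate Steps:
Function('h')(l) = Mul(Rational(1, 2), Pow(l, -1)) (Function('h')(l) = Pow(Mul(2, l), -1) = Mul(Rational(1, 2), Pow(l, -1)))
Function('A')(o, k) = Add(-12, k, o) (Function('A')(o, k) = Add(-5, Add(o, Add(-7, k))) = Add(-5, Add(-7, k, o)) = Add(-12, k, o))
Add(Add(v, Mul(-27, Add(18, -16))), Mul(-1, Function('A')(-49, Add(Function('h')(-4), Mul(-1, -31))))) = Add(Add(-18, Mul(-27, Add(18, -16))), Mul(-1, Add(-12, Add(Mul(Rational(1, 2), Pow(-4, -1)), Mul(-1, -31)), -49))) = Add(Add(-18, Mul(-27, 2)), Mul(-1, Add(-12, Add(Mul(Rational(1, 2), Rational(-1, 4)), 31), -49))) = Add(Add(-18, -54), Mul(-1, Add(-12, Add(Rational(-1, 8), 31), -49))) = Add(-72, Mul(-1, Add(-12, Rational(247, 8), -49))) = Add(-72, Mul(-1, Rational(-241, 8))) = Add(-72, Rational(241, 8)) = Rational(-335, 8)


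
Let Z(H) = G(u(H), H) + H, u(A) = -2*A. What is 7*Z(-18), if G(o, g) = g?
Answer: -252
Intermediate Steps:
Z(H) = 2*H (Z(H) = H + H = 2*H)
7*Z(-18) = 7*(2*(-18)) = 7*(-36) = -252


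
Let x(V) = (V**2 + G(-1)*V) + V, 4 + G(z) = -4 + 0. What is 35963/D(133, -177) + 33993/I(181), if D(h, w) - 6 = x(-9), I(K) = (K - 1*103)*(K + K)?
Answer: 170091703/705900 ≈ 240.96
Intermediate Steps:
I(K) = 2*K*(-103 + K) (I(K) = (K - 103)*(2*K) = (-103 + K)*(2*K) = 2*K*(-103 + K))
G(z) = -8 (G(z) = -4 + (-4 + 0) = -4 - 4 = -8)
x(V) = V**2 - 7*V (x(V) = (V**2 - 8*V) + V = V**2 - 7*V)
D(h, w) = 150 (D(h, w) = 6 - 9*(-7 - 9) = 6 - 9*(-16) = 6 + 144 = 150)
35963/D(133, -177) + 33993/I(181) = 35963/150 + 33993/((2*181*(-103 + 181))) = 35963*(1/150) + 33993/((2*181*78)) = 35963/150 + 33993/28236 = 35963/150 + 33993*(1/28236) = 35963/150 + 11331/9412 = 170091703/705900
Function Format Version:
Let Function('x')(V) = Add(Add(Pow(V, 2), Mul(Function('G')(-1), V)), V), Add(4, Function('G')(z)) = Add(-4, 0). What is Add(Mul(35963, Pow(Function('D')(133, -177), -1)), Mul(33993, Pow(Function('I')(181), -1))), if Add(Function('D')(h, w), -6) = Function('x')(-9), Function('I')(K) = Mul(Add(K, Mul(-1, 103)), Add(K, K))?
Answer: Rational(170091703, 705900) ≈ 240.96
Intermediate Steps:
Function('I')(K) = Mul(2, K, Add(-103, K)) (Function('I')(K) = Mul(Add(K, -103), Mul(2, K)) = Mul(Add(-103, K), Mul(2, K)) = Mul(2, K, Add(-103, K)))
Function('G')(z) = -8 (Function('G')(z) = Add(-4, Add(-4, 0)) = Add(-4, -4) = -8)
Function('x')(V) = Add(Pow(V, 2), Mul(-7, V)) (Function('x')(V) = Add(Add(Pow(V, 2), Mul(-8, V)), V) = Add(Pow(V, 2), Mul(-7, V)))
Function('D')(h, w) = 150 (Function('D')(h, w) = Add(6, Mul(-9, Add(-7, -9))) = Add(6, Mul(-9, -16)) = Add(6, 144) = 150)
Add(Mul(35963, Pow(Function('D')(133, -177), -1)), Mul(33993, Pow(Function('I')(181), -1))) = Add(Mul(35963, Pow(150, -1)), Mul(33993, Pow(Mul(2, 181, Add(-103, 181)), -1))) = Add(Mul(35963, Rational(1, 150)), Mul(33993, Pow(Mul(2, 181, 78), -1))) = Add(Rational(35963, 150), Mul(33993, Pow(28236, -1))) = Add(Rational(35963, 150), Mul(33993, Rational(1, 28236))) = Add(Rational(35963, 150), Rational(11331, 9412)) = Rational(170091703, 705900)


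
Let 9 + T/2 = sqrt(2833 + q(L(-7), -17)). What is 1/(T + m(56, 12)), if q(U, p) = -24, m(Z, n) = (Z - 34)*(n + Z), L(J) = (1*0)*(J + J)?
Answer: 1/1584 ≈ 0.00063131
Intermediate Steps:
L(J) = 0 (L(J) = 0*(2*J) = 0)
m(Z, n) = (-34 + Z)*(Z + n)
T = 88 (T = -18 + 2*sqrt(2833 - 24) = -18 + 2*sqrt(2809) = -18 + 2*53 = -18 + 106 = 88)
1/(T + m(56, 12)) = 1/(88 + (56**2 - 34*56 - 34*12 + 56*12)) = 1/(88 + (3136 - 1904 - 408 + 672)) = 1/(88 + 1496) = 1/1584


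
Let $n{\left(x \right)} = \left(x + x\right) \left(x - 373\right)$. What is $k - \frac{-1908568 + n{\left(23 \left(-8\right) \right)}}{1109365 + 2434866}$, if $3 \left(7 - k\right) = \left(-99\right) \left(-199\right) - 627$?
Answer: $- \frac{22507707489}{3544231} \approx -6350.5$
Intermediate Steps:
$n{\left(x \right)} = 2 x \left(-373 + x\right)$
$k = -6351$ ($k = 7 - \frac{\left(-99\right) \left(-199\right) - 627}{3} = 7 - \frac{19701 - 627}{3} = 7 - 6358 = -6351$)
$k - \frac{-1908568 + n{\left(23 \left(-8\right) \right)}}{1109365 + 2434866} = -6351 - \frac{-1908568 + 2 \cdot 23 \left(-8\right) \left(-373 + 23 \left(-8\right)\right)}{1109365 + 2434866} = -6351 - \frac{-1908568 + 2 \left(-184\right) \left(-373 - 184\right)}{3544231} = -6351 - \left(-1908568 + 2 \left(-184\right) \left(-557\right)\right) \frac{1}{3544231} = -6351 - \left(-1908568 + 204976\right) \frac{1}{3544231} = -6351 - \left(-1703592\right) \frac{1}{3544231} = -6351 - - \frac{1703592}{3544231} = -6351 + \frac{1703592}{3544231} = - \frac{22507707489}{3544231}$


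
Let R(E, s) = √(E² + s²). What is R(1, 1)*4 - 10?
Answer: -10 + 4*√2 ≈ -4.3431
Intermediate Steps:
R(1, 1)*4 - 10 = √(1² + 1²)*4 - 10 = √(1 + 1)*4 - 10 = √2*4 - 10 = 4*√2 - 10 = -10 + 4*√2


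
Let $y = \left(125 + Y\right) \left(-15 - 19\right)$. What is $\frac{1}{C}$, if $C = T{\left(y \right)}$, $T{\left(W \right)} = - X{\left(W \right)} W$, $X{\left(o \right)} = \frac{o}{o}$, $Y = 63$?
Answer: $\frac{1}{6392} \approx 0.00015645$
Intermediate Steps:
$X{\left(o \right)} = 1$
$y = -6392$ ($y = \left(125 + 63\right) \left(-15 - 19\right) = 188 \left(-34\right) = -6392$)
$T{\left(W \right)} = - W$ ($T{\left(W \right)} = \left(-1\right) 1 W = - W$)
$C = 6392$ ($C = \left(-1\right) \left(-6392\right) = 6392$)
$\frac{1}{C} = \frac{1}{6392}$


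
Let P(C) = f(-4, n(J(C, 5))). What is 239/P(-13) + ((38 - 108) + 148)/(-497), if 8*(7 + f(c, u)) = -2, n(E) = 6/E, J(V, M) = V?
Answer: -477394/14413 ≈ -33.122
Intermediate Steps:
f(c, u) = -29/4 (f(c, u) = -7 + (1/8)*(-2) = -7 - 1/4 = -29/4)
P(C) = -29/4
239/P(-13) + ((38 - 108) + 148)/(-497) = 239/(-29/4) + ((38 - 108) + 148)/(-497) = 239*(-4/29) + (-70 + 148)*(-1/497) = -956/29 + 78*(-1/497) = -956/29 - 78/497 = -477394/14413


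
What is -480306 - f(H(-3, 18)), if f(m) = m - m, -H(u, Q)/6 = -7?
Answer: -480306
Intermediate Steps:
H(u, Q) = 42 (H(u, Q) = -6*(-7) = 42)
f(m) = 0
-480306 - f(H(-3, 18)) = -480306 - 1*0 = -480306 + 0 = -480306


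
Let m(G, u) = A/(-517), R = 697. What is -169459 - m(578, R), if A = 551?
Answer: -87609752/517 ≈ -1.6946e+5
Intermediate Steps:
m(G, u) = -551/517 (m(G, u) = 551/(-517) = 551*(-1/517) = -551/517)
-169459 - m(578, R) = -169459 - 1*(-551/517) = -169459 + 551/517 = -87609752/517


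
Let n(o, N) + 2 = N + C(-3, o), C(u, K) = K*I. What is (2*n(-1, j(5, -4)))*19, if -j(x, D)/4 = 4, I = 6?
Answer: -912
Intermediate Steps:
j(x, D) = -16 (j(x, D) = -4*4 = -16)
C(u, K) = 6*K (C(u, K) = K*6 = 6*K)
n(o, N) = -2 + N + 6*o (n(o, N) = -2 + (N + 6*o) = -2 + N + 6*o)
(2*n(-1, j(5, -4)))*19 = (2*(-2 - 16 + 6*(-1)))*19 = (2*(-2 - 16 - 6))*19 = (2*(-24))*19 = -48*19 = -912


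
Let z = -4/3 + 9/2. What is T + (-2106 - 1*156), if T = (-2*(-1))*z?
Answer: -6767/3 ≈ -2255.7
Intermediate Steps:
z = 19/6 (z = -4*⅓ + 9*(½) = -4/3 + 9/2 = 19/6 ≈ 3.1667)
T = 19/3 (T = -2*(-1)*(19/6) = 2*(19/6) = 19/3 ≈ 6.3333)
T + (-2106 - 1*156) = 19/3 + (-2106 - 1*156) = 19/3 + (-2106 - 156) = 19/3 - 2262 = -6767/3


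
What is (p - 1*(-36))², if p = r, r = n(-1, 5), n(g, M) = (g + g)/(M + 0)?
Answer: 31684/25 ≈ 1267.4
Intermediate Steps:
n(g, M) = 2*g/M (n(g, M) = (2*g)/M = 2*g/M)
r = -⅖ (r = 2*(-1)/5 = 2*(-1)*(⅕) = -⅖ ≈ -0.40000)
p = -⅖ ≈ -0.40000
(p - 1*(-36))² = (-⅖ - 1*(-36))² = (-⅖ + 36)² = (178/5)² = 31684/25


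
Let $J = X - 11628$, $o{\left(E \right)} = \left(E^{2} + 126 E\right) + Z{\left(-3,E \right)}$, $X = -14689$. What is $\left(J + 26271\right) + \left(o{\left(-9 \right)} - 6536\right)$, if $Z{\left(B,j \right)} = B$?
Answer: $-7638$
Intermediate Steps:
$o{\left(E \right)} = -3 + E^{2} + 126 E$ ($o{\left(E \right)} = \left(E^{2} + 126 E\right) - 3 = -3 + E^{2} + 126 E$)
$J = -26317$ ($J = -14689 - 11628 = -26317$)
$\left(J + 26271\right) + \left(o{\left(-9 \right)} - 6536\right) = \left(-26317 + 26271\right) + \left(\left(-3 + \left(-9\right)^{2} + 126 \left(-9\right)\right) - 6536\right) = -46 - 7592 = -7638$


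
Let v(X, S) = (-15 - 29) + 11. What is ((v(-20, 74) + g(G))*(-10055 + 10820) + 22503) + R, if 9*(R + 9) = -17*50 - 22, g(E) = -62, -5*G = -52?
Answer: -452501/9 ≈ -50278.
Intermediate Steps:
G = 52/5 (G = -⅕*(-52) = 52/5 ≈ 10.400)
R = -953/9 (R = -9 + (-17*50 - 22)/9 = -9 + (-850 - 22)/9 = -9 + (⅑)*(-872) = -9 - 872/9 = -953/9 ≈ -105.89)
v(X, S) = -33 (v(X, S) = -44 + 11 = -33)
((v(-20, 74) + g(G))*(-10055 + 10820) + 22503) + R = ((-33 - 62)*(-10055 + 10820) + 22503) - 953/9 = (-95*765 + 22503) - 953/9 = (-72675 + 22503) - 953/9 = -50172 - 953/9 = -452501/9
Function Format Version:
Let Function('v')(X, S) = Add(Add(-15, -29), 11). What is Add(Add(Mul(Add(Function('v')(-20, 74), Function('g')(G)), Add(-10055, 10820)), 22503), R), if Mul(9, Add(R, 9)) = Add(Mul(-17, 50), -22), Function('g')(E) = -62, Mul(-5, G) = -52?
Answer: Rational(-452501, 9) ≈ -50278.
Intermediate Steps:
G = Rational(52, 5) (G = Mul(Rational(-1, 5), -52) = Rational(52, 5) ≈ 10.400)
R = Rational(-953, 9) (R = Add(-9, Mul(Rational(1, 9), Add(Mul(-17, 50), -22))) = Add(-9, Mul(Rational(1, 9), Add(-850, -22))) = Add(-9, Mul(Rational(1, 9), -872)) = Add(-9, Rational(-872, 9)) = Rational(-953, 9) ≈ -105.89)
Function('v')(X, S) = -33 (Function('v')(X, S) = Add(-44, 11) = -33)
Add(Add(Mul(Add(Function('v')(-20, 74), Function('g')(G)), Add(-10055, 10820)), 22503), R) = Add(Add(Mul(Add(-33, -62), Add(-10055, 10820)), 22503), Rational(-953, 9)) = Add(Add(Mul(-95, 765), 22503), Rational(-953, 9)) = Add(Add(-72675, 22503), Rational(-953, 9)) = Add(-50172, Rational(-953, 9)) = Rational(-452501, 9)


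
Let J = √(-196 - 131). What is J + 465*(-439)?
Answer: -204135 + I*√327 ≈ -2.0414e+5 + 18.083*I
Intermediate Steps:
J = I*√327 (J = √(-327) = I*√327 ≈ 18.083*I)
J + 465*(-439) = I*√327 + 465*(-439) = I*√327 - 204135 = -204135 + I*√327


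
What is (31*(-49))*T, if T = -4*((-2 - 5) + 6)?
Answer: -6076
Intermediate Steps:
T = 4 (T = -4*(-7 + 6) = -4*(-1) = 4)
(31*(-49))*T = (31*(-49))*4 = -1519*4 = -6076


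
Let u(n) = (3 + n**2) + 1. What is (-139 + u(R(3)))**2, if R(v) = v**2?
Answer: 2916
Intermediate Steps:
u(n) = 4 + n**2
(-139 + u(R(3)))**2 = (-139 + (4 + (3**2)**2))**2 = (-139 + (4 + 9**2))**2 = (-139 + (4 + 81))**2 = (-139 + 85)**2 = (-54)**2 = 2916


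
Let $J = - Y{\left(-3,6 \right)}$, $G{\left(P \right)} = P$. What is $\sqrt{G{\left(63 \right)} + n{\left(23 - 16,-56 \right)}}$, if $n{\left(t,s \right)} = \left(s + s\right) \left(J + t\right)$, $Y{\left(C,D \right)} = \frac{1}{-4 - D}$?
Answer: $\frac{i \sqrt{18305}}{5} \approx 27.059 i$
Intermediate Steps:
$J = \frac{1}{10}$ ($J = - \frac{-1}{4 + 6} = - \frac{-1}{10} = \left(-1\right) \left(- \frac{1}{10}\right) = \frac{1}{10} \approx 0.1$)
$n{\left(t,s \right)} = 2 s \left(\frac{1}{10} + t\right)$ ($n{\left(t,s \right)} = \left(s + s\right) \left(\frac{1}{10} + t\right) = 2 s \left(\frac{1}{10} + t\right)$)
$\sqrt{G{\left(63 \right)} + n{\left(23 - 16,-56 \right)}} = \sqrt{63 + \frac{1}{5} \left(-56\right) \left(1 + 10 \left(23 - 16\right)\right)} = \sqrt{63 + \frac{1}{5} \left(-56\right) \left(1 + 10 \cdot 7\right)} = \sqrt{63 + \frac{1}{5} \left(-56\right) \left(1 + 70\right)} = \sqrt{63 + \frac{1}{5} \left(-56\right) 71} = \sqrt{63 - \frac{3976}{5}} = \sqrt{- \frac{3661}{5}} = \frac{i \sqrt{18305}}{5}$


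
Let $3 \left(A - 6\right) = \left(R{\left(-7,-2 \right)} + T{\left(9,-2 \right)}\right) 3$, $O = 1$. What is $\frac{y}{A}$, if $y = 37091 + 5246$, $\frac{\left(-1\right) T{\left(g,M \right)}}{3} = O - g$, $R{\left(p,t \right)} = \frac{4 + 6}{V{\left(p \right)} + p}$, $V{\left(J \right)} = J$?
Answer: $\frac{296359}{205} \approx 1445.7$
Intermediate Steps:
$R{\left(p,t \right)} = \frac{5}{p}$ ($R{\left(p,t \right)} = \frac{4 + 6}{p + p} = \frac{10}{2 p} = 10 \frac{1}{2 p} = \frac{5}{p}$)
$T{\left(g,M \right)} = -3 + 3 g$ ($T{\left(g,M \right)} = - 3 \left(1 - g\right) = -3 + 3 g$)
$y = 42337$
$A = \frac{205}{7}$ ($A = 6 + \frac{\left(\frac{5}{-7} + \left(-3 + 3 \cdot 9\right)\right) 3}{3} = 6 + \frac{\left(5 \left(- \frac{1}{7}\right) + \left(-3 + 27\right)\right) 3}{3} = 6 + \frac{\left(- \frac{5}{7} + 24\right) 3}{3} = 6 + \frac{\frac{163}{7} \cdot 3}{3} = 6 + \frac{1}{3} \cdot \frac{489}{7} = 6 + \frac{163}{7} = \frac{205}{7} \approx 29.286$)
$\frac{y}{A} = \frac{42337}{\frac{205}{7}} = 42337 \cdot \frac{7}{205} = \frac{296359}{205}$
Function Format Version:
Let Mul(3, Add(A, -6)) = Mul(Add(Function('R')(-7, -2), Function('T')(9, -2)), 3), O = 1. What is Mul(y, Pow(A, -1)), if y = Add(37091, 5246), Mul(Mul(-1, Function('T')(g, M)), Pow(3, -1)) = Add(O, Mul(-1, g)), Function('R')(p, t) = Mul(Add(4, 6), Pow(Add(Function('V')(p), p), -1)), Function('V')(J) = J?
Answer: Rational(296359, 205) ≈ 1445.7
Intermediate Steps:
Function('R')(p, t) = Mul(5, Pow(p, -1)) (Function('R')(p, t) = Mul(Add(4, 6), Pow(Add(p, p), -1)) = Mul(10, Pow(Mul(2, p), -1)) = Mul(10, Mul(Rational(1, 2), Pow(p, -1))) = Mul(5, Pow(p, -1)))
Function('T')(g, M) = Add(-3, Mul(3, g)) (Function('T')(g, M) = Mul(-3, Add(1, Mul(-1, g))) = Add(-3, Mul(3, g)))
y = 42337
A = Rational(205, 7) (A = Add(6, Mul(Rational(1, 3), Mul(Add(Mul(5, Pow(-7, -1)), Add(-3, Mul(3, 9))), 3))) = Add(6, Mul(Rational(1, 3), Mul(Add(Mul(5, Rational(-1, 7)), Add(-3, 27)), 3))) = Add(6, Mul(Rational(1, 3), Mul(Add(Rational(-5, 7), 24), 3))) = Add(6, Mul(Rational(1, 3), Mul(Rational(163, 7), 3))) = Add(6, Mul(Rational(1, 3), Rational(489, 7))) = Add(6, Rational(163, 7)) = Rational(205, 7) ≈ 29.286)
Mul(y, Pow(A, -1)) = Mul(42337, Pow(Rational(205, 7), -1)) = Mul(42337, Rational(7, 205)) = Rational(296359, 205)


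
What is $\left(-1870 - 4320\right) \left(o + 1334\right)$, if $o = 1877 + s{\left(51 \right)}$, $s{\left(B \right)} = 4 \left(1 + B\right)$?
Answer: $-21163610$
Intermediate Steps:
$s{\left(B \right)} = 4 + 4 B$
$o = 2085$ ($o = 1877 + \left(4 + 4 \cdot 51\right) = 1877 + \left(4 + 204\right) = 1877 + 208 = 2085$)
$\left(-1870 - 4320\right) \left(o + 1334\right) = \left(-1870 - 4320\right) \left(2085 + 1334\right) = \left(-6190\right) 3419 = -21163610$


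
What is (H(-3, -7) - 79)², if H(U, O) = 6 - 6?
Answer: 6241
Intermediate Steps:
H(U, O) = 0
(H(-3, -7) - 79)² = (0 - 79)² = (-79)² = 6241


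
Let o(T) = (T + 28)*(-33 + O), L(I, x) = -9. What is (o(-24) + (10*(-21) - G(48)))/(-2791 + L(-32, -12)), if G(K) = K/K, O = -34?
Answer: 479/2800 ≈ 0.17107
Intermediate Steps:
G(K) = 1
o(T) = -1876 - 67*T (o(T) = (T + 28)*(-33 - 34) = (28 + T)*(-67) = -1876 - 67*T)
(o(-24) + (10*(-21) - G(48)))/(-2791 + L(-32, -12)) = ((-1876 - 67*(-24)) + (10*(-21) - 1*1))/(-2791 - 9) = ((-1876 + 1608) + (-210 - 1))/(-2800) = (-268 - 211)*(-1/2800) = -479*(-1/2800) = 479/2800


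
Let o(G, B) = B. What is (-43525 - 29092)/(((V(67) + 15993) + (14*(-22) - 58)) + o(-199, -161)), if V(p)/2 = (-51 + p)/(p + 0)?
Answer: -4865339/1036254 ≈ -4.6951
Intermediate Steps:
V(p) = 2*(-51 + p)/p (V(p) = 2*((-51 + p)/(p + 0)) = 2*((-51 + p)/p) = 2*(-51 + p)/p)
(-43525 - 29092)/(((V(67) + 15993) + (14*(-22) - 58)) + o(-199, -161)) = (-43525 - 29092)/((((2 - 102/67) + 15993) + (14*(-22) - 58)) - 161) = -72617/((((2 - 102*1/67) + 15993) + (-308 - 58)) - 161) = -72617/((((2 - 102/67) + 15993) - 366) - 161) = -72617/(((32/67 + 15993) - 366) - 161) = -72617/((1071563/67 - 366) - 161) = -72617/(1047041/67 - 161) = -72617/1036254/67 = -72617*67/1036254 = -4865339/1036254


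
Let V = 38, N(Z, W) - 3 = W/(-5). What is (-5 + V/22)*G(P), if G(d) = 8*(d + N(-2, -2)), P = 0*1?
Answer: -4896/55 ≈ -89.018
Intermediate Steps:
N(Z, W) = 3 - W/5 (N(Z, W) = 3 + W/(-5) = 3 + W*(-⅕) = 3 - W/5)
P = 0
G(d) = 136/5 + 8*d (G(d) = 8*(d + (3 - ⅕*(-2))) = 8*(d + (3 + ⅖)) = 8*(d + 17/5) = 8*(17/5 + d) = 136/5 + 8*d)
(-5 + V/22)*G(P) = (-5 + 38/22)*(136/5 + 8*0) = (-5 + 38*(1/22))*(136/5 + 0) = (-5 + 19/11)*(136/5) = -36/11*136/5 = -4896/55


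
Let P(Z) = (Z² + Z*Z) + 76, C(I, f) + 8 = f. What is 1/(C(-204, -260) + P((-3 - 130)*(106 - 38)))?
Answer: 1/163587680 ≈ 6.1129e-9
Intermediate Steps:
C(I, f) = -8 + f
P(Z) = 76 + 2*Z² (P(Z) = (Z² + Z²) + 76 = 2*Z² + 76 = 76 + 2*Z²)
1/(C(-204, -260) + P((-3 - 130)*(106 - 38))) = 1/((-8 - 260) + (76 + 2*((-3 - 130)*(106 - 38))²)) = 1/(-268 + (76 + 2*(-133*68)²)) = 1/(-268 + (76 + 2*(-9044)²)) = 1/(-268 + (76 + 2*81793936)) = 1/(-268 + (76 + 163587872)) = 1/(-268 + 163587948) = 1/163587680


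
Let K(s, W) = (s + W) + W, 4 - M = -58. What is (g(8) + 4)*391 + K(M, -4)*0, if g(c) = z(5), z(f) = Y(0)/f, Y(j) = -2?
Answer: 7038/5 ≈ 1407.6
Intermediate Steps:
M = 62 (M = 4 - 1*(-58) = 4 + 58 = 62)
z(f) = -2/f
g(c) = -⅖ (g(c) = -2/5 = -2*⅕ = -⅖)
K(s, W) = s + 2*W (K(s, W) = (W + s) + W = s + 2*W)
(g(8) + 4)*391 + K(M, -4)*0 = (-⅖ + 4)*391 + (62 + 2*(-4))*0 = (18/5)*391 + (62 - 8)*0 = 7038/5 + 54*0 = 7038/5 + 0 = 7038/5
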